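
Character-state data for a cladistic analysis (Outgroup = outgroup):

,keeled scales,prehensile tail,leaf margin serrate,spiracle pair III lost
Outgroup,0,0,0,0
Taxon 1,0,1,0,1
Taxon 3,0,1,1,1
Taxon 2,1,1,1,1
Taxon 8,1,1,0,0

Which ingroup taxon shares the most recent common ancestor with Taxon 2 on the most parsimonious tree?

The outgroup has state '0' for every character, so '1' is the derived state throughout.
keeled scales (state '1') occurs in Taxon 2 and Taxon 8 but conflicts with the nesting implied by the other characters — most parsimoniously interpreted as homoplasy.
All ingroup taxa share the derived state '1' for prehensile tail; it defines the ingroup but does not resolve relationships within it.
Only Taxon 2 and Taxon 3 show the derived state '1' for leaf margin serrate, supporting them as a clade.
spiracle pair III lost (derived state '1') is shared by Taxon 1, Taxon 2, and Taxon 3 — a synapomorphy uniting that clade.
Most parsimonious ingroup topology: ((Taxon 1,(Taxon 3,Taxon 2)),Taxon 8).
Taxon 2 and Taxon 3 form a cherry on this tree, so they are sister taxa.

Taxon 3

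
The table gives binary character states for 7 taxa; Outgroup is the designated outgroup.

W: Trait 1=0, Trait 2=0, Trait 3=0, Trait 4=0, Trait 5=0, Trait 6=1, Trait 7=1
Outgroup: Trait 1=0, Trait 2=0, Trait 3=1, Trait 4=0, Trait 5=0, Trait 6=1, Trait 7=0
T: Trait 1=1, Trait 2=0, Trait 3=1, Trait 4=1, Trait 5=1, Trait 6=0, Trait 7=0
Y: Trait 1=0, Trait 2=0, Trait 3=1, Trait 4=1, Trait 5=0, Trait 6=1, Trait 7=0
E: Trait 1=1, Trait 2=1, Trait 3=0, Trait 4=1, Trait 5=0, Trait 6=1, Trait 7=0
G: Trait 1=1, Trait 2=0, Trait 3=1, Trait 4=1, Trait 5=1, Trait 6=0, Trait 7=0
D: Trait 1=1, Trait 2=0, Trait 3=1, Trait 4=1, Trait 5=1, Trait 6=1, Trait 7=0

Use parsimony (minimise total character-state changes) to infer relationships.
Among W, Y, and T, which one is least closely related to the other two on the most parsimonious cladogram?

Character polarity is set by the outgroup: the derived state is whichever differs from the outgroup's state, so for Trait 3, Trait 6 the derived state is '0', and for the remaining characters it is '1'.
Trait 1 (derived state '1') is shared by D, E, G, and T — a synapomorphy uniting that clade.
Trait 2: derived state '1' in E only — an autapomorphy, so it tells us nothing about relationships among taxa.
Trait 3 groups E and W, which is incompatible with the clades supported by the remaining characters; treating it as convergent (homoplasy) costs fewer steps than any alternative tree.
Trait 4 (derived state '1') is shared by D, E, G, T, and Y — a synapomorphy uniting that clade.
Trait 5: derived state '1' in D, G, and T only — synapomorphy for {D, G, T}.
Trait 6: derived state '0' in G and T only — synapomorphy for {G, T}.
Trait 7: derived state '1' in W only — an autapomorphy, so it tells us nothing about relationships among taxa.
Most parsimonious ingroup topology: ((Y,(E,((G,T),D))),W).
Y and T share a more recent common ancestor with each other than either does with W, so W is the least closely related of the three.

W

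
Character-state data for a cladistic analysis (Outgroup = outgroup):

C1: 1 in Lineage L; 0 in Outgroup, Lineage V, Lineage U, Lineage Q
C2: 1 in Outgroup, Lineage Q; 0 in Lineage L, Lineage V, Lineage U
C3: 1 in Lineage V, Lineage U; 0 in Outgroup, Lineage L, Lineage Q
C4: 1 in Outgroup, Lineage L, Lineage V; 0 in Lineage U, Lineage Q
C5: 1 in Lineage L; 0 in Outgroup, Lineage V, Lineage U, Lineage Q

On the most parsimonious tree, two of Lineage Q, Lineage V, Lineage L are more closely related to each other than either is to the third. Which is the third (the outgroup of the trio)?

Character polarity is set by the outgroup: the derived state is whichever differs from the outgroup's state, so for C2, C4 the derived state is '0', and for the remaining characters it is '1'.
C1 (derived state '1') is unique to Lineage L (autapomorphy; uninformative for grouping).
C2 (derived state '0') is shared by Lineage L, Lineage U, and Lineage V — a synapomorphy uniting that clade.
C3: derived state '1' in Lineage U and Lineage V only — synapomorphy for {Lineage U, Lineage V}.
C4 groups Lineage Q and Lineage U, which is incompatible with the clades supported by the remaining characters; treating it as convergent (homoplasy) costs fewer steps than any alternative tree.
C5: derived state '1' in Lineage L only — an autapomorphy, so it tells us nothing about relationships among taxa.
Most parsimonious ingroup topology: ((Lineage L,(Lineage V,Lineage U)),Lineage Q).
Lineage V and Lineage L share a more recent common ancestor with each other than either does with Lineage Q, so Lineage Q is the least closely related of the three.

Lineage Q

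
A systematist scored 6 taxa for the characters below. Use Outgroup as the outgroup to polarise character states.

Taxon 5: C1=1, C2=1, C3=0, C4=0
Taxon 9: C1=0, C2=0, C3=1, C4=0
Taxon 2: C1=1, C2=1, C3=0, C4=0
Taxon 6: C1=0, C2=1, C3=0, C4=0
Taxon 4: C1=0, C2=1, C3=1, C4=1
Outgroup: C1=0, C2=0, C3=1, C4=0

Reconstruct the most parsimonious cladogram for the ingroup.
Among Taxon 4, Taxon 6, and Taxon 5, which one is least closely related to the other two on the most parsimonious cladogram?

Taxon 4

Character polarity is set by the outgroup: the derived state is whichever differs from the outgroup's state, so for C3 the derived state is '0', and for the remaining characters it is '1'.
C1: derived state '1' in Taxon 2 and Taxon 5 only — synapomorphy for {Taxon 2, Taxon 5}.
C2 (derived state '1') is shared by Taxon 2, Taxon 4, Taxon 5, and Taxon 6 — a synapomorphy uniting that clade.
C3: derived state '0' in Taxon 2, Taxon 5, and Taxon 6 only — synapomorphy for {Taxon 2, Taxon 5, Taxon 6}.
C4 (derived state '1') is unique to Taxon 4 (autapomorphy; uninformative for grouping).
Most parsimonious ingroup topology: ((((Taxon 2,Taxon 5),Taxon 6),Taxon 4),Taxon 9).
Taxon 6 and Taxon 5 share a more recent common ancestor with each other than either does with Taxon 4, so Taxon 4 is the least closely related of the three.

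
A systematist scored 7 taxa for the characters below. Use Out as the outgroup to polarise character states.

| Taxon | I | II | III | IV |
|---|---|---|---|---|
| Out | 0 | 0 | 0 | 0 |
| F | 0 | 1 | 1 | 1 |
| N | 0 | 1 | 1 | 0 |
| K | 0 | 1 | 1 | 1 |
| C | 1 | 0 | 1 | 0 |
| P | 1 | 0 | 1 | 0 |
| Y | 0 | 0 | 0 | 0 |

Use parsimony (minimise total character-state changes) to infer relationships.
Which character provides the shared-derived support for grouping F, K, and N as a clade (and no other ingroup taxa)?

II

The outgroup has state '0' for every character, so '1' is the derived state throughout.
I: derived state '1' in C and P only — synapomorphy for {C, P}.
Only F, K, and N show the derived state '1' for II, supporting them as a clade.
III: derived state '1' in C, F, K, N, and P only — synapomorphy for {C, F, K, N, P}.
Only F and K show the derived state '1' for IV, supporting them as a clade.
Most parsimonious ingroup topology: ((((F,K),N),(C,P)),Y).
The clade {F, K, N} is supported by II: its derived state '1' occurs in exactly those taxa and in no other taxon (including the outgroup).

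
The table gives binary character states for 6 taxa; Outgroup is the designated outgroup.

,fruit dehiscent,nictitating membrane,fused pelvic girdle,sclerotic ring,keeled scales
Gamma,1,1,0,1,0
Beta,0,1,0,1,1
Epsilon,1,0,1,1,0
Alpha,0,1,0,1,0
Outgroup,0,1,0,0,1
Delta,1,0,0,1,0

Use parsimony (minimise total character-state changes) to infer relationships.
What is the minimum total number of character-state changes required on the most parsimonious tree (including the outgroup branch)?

5

Character polarity is set by the outgroup: the derived state is whichever differs from the outgroup's state, so for nictitating membrane, keeled scales the derived state is '0', and for the remaining characters it is '1'.
fruit dehiscent: derived state '1' in Delta, Epsilon, and Gamma only — synapomorphy for {Delta, Epsilon, Gamma}.
nictitating membrane (derived state '0') is shared by Delta and Epsilon — a synapomorphy uniting that clade.
fused pelvic girdle: derived state '1' in Epsilon only — an autapomorphy, so it tells us nothing about relationships among taxa.
sclerotic ring (derived state '1') is shared by all ingroup taxa — unites the whole ingroup.
keeled scales: derived state '0' in Alpha, Delta, Epsilon, and Gamma only — synapomorphy for {Alpha, Delta, Epsilon, Gamma}.
Most parsimonious ingroup topology: ((Alpha,((Epsilon,Delta),Gamma)),Beta).
Changes per character on this tree: fruit dehiscent: 1; nictitating membrane: 1; fused pelvic girdle: 1; sclerotic ring: 1; keeled scales: 1.
Total = 5.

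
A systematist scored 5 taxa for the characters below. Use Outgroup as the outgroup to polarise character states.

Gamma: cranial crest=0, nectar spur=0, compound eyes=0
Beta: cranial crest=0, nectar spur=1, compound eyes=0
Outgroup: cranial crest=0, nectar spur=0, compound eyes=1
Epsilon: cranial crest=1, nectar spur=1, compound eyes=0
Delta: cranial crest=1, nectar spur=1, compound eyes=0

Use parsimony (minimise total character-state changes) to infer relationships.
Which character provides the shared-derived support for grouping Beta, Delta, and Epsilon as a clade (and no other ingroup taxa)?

Character polarity is set by the outgroup: the derived state is whichever differs from the outgroup's state, so for compound eyes the derived state is '0', and for the remaining characters it is '1'.
cranial crest (derived state '1') is shared by Delta and Epsilon — a synapomorphy uniting that clade.
nectar spur (derived state '1') is shared by Beta, Delta, and Epsilon — a synapomorphy uniting that clade.
All ingroup taxa share the derived state '0' for compound eyes; it defines the ingroup but does not resolve relationships within it.
Most parsimonious ingroup topology: ((Beta,(Epsilon,Delta)),Gamma).
The clade {Beta, Delta, Epsilon} is supported by nectar spur: its derived state '1' occurs in exactly those taxa and in no other taxon (including the outgroup).

nectar spur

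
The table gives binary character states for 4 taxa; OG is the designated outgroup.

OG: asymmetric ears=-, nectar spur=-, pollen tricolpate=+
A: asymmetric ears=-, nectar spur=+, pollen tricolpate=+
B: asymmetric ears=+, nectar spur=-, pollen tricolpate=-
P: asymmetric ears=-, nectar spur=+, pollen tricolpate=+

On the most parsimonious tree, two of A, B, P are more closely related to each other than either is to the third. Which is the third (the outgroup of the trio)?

B

Character polarity is set by the outgroup: the derived state is whichever differs from the outgroup's state, so for pollen tricolpate the derived state is '-', and for the remaining characters it is '+'.
asymmetric ears: derived state '+' in B only — an autapomorphy, so it tells us nothing about relationships among taxa.
Only A and P show the derived state '+' for nectar spur, supporting them as a clade.
pollen tricolpate: derived state '-' in B only — an autapomorphy, so it tells us nothing about relationships among taxa.
Most parsimonious ingroup topology: ((A,P),B).
P and A share a more recent common ancestor with each other than either does with B, so B is the least closely related of the three.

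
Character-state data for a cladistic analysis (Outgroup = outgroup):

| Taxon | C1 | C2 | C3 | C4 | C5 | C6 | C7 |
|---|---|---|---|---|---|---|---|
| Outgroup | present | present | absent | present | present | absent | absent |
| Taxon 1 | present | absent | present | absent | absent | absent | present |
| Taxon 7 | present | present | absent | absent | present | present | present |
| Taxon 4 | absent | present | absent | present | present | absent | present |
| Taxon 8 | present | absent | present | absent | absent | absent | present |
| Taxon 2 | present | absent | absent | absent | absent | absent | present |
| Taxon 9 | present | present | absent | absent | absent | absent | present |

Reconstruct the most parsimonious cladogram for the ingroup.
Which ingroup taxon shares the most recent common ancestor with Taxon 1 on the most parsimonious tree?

Character polarity is set by the outgroup: the derived state is whichever differs from the outgroup's state, so for C1, C2, C4, C5 the derived state is 'absent', and for the remaining characters it is 'present'.
C1 (derived state 'absent') is unique to Taxon 4 (autapomorphy; uninformative for grouping).
C2 (derived state 'absent') is shared by Taxon 1, Taxon 2, and Taxon 8 — a synapomorphy uniting that clade.
C3 (derived state 'present') is shared by Taxon 1 and Taxon 8 — a synapomorphy uniting that clade.
Only Taxon 1, Taxon 2, Taxon 7, Taxon 8, and Taxon 9 show the derived state 'absent' for C4, supporting them as a clade.
Only Taxon 1, Taxon 2, Taxon 8, and Taxon 9 show the derived state 'absent' for C5, supporting them as a clade.
C6 (derived state 'present') is unique to Taxon 7 (autapomorphy; uninformative for grouping).
All ingroup taxa share the derived state 'present' for C7; it defines the ingroup but does not resolve relationships within it.
Most parsimonious ingroup topology: (((((Taxon 1,Taxon 8),Taxon 2),Taxon 9),Taxon 7),Taxon 4).
Taxon 1 and Taxon 8 form a cherry on this tree, so they are sister taxa.

Taxon 8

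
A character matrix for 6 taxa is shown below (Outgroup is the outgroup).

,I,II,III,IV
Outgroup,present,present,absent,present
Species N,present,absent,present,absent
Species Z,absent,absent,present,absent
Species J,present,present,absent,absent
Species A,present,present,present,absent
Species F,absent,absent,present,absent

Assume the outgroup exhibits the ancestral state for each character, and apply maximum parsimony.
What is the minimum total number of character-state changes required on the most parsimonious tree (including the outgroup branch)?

4

Character polarity is set by the outgroup: the derived state is whichever differs from the outgroup's state, so for I, II, IV the derived state is 'absent', and for the remaining characters it is 'present'.
I (derived state 'absent') is shared by Species F and Species Z — a synapomorphy uniting that clade.
II (derived state 'absent') is shared by Species F, Species N, and Species Z — a synapomorphy uniting that clade.
Only Species A, Species F, Species N, and Species Z show the derived state 'present' for III, supporting them as a clade.
All ingroup taxa share the derived state 'absent' for IV; it defines the ingroup but does not resolve relationships within it.
Most parsimonious ingroup topology: (((Species N,(Species Z,Species F)),Species A),Species J).
Changes per character on this tree: I: 1; II: 1; III: 1; IV: 1.
Total = 4.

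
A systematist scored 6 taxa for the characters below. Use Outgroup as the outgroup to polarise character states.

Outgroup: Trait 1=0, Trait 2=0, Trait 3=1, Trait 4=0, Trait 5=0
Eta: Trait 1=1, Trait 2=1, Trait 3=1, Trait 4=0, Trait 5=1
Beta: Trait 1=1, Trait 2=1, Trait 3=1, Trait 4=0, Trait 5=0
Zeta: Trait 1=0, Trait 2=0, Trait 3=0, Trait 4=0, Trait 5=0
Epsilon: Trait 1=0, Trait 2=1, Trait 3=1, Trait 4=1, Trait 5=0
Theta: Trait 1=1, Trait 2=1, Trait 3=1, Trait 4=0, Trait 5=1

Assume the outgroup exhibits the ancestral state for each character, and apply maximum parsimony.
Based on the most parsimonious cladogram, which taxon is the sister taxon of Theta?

Eta

Character polarity is set by the outgroup: the derived state is whichever differs from the outgroup's state, so for Trait 3 the derived state is '0', and for the remaining characters it is '1'.
Trait 1 (derived state '1') is shared by Beta, Eta, and Theta — a synapomorphy uniting that clade.
Only Beta, Epsilon, Eta, and Theta show the derived state '1' for Trait 2, supporting them as a clade.
Trait 3: derived state '0' in Zeta only — an autapomorphy, so it tells us nothing about relationships among taxa.
Trait 4 (derived state '1') is unique to Epsilon (autapomorphy; uninformative for grouping).
Trait 5 (derived state '1') is shared by Eta and Theta — a synapomorphy uniting that clade.
Most parsimonious ingroup topology: ((((Eta,Theta),Beta),Epsilon),Zeta).
Theta and Eta form a cherry on this tree, so they are sister taxa.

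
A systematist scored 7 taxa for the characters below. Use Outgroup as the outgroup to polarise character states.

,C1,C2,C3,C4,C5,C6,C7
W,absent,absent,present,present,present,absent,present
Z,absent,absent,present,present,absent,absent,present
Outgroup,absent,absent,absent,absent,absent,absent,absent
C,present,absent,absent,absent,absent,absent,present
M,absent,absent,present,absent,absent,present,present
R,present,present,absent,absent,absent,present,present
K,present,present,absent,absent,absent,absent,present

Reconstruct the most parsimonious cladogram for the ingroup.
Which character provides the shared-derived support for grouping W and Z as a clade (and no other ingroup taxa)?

C4

The outgroup has state 'absent' for every character, so 'present' is the derived state throughout.
C1: derived state 'present' in C, K, and R only — synapomorphy for {C, K, R}.
C2 (derived state 'present') is shared by K and R — a synapomorphy uniting that clade.
Only M, W, and Z show the derived state 'present' for C3, supporting them as a clade.
C4 (derived state 'present') is shared by W and Z — a synapomorphy uniting that clade.
C5: derived state 'present' in W only — an autapomorphy, so it tells us nothing about relationships among taxa.
C6 groups M and R, which is incompatible with the clades supported by the remaining characters; treating it as convergent (homoplasy) costs fewer steps than any alternative tree.
C7 (derived state 'present') is shared by all ingroup taxa — unites the whole ingroup.
Most parsimonious ingroup topology: (((R,K),C),((Z,W),M)).
The clade {W, Z} is supported by C4: its derived state 'present' occurs in exactly those taxa and in no other taxon (including the outgroup).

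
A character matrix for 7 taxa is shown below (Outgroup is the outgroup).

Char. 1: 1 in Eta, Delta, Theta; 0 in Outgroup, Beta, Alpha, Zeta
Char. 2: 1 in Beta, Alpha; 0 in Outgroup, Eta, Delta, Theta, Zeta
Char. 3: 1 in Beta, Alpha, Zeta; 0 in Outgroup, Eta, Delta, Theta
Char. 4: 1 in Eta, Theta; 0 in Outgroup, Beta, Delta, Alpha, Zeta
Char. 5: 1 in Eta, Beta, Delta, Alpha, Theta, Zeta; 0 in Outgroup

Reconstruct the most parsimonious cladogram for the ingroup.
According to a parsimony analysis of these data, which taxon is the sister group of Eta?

Theta

The outgroup has state '0' for every character, so '1' is the derived state throughout.
Char. 1: derived state '1' in Delta, Eta, and Theta only — synapomorphy for {Delta, Eta, Theta}.
Only Alpha and Beta show the derived state '1' for Char. 2, supporting them as a clade.
Only Alpha, Beta, and Zeta show the derived state '1' for Char. 3, supporting them as a clade.
Char. 4 (derived state '1') is shared by Eta and Theta — a synapomorphy uniting that clade.
Char. 5 (derived state '1') is shared by all ingroup taxa — unites the whole ingroup.
Most parsimonious ingroup topology: (((Eta,Theta),Delta),((Beta,Alpha),Zeta)).
Eta and Theta form a cherry on this tree, so they are sister taxa.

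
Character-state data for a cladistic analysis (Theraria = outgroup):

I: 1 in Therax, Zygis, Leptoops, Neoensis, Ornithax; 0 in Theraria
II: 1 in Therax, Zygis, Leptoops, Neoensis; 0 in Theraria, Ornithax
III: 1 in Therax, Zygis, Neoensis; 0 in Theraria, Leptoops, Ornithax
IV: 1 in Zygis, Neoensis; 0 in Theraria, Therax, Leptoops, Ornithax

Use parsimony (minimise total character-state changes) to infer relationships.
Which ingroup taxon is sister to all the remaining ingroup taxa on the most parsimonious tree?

The outgroup has state '0' for every character, so '1' is the derived state throughout.
All ingroup taxa share the derived state '1' for I; it defines the ingroup but does not resolve relationships within it.
Only Leptoops, Neoensis, Therax, and Zygis show the derived state '1' for II, supporting them as a clade.
III: derived state '1' in Neoensis, Therax, and Zygis only — synapomorphy for {Neoensis, Therax, Zygis}.
IV (derived state '1') is shared by Neoensis and Zygis — a synapomorphy uniting that clade.
Most parsimonious ingroup topology: (((Therax,(Zygis,Neoensis)),Leptoops),Ornithax).
Ornithax is sister to the clade containing all other ingroup taxa, so it is the earliest-diverging (most basal) ingroup lineage.

Ornithax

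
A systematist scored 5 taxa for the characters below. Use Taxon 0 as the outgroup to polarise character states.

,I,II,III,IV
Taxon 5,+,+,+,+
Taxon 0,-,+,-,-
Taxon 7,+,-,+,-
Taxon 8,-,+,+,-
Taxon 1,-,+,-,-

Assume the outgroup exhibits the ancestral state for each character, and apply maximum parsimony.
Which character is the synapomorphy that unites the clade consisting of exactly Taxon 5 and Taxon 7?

I

Character polarity is set by the outgroup: the derived state is whichever differs from the outgroup's state, so for II the derived state is '-', and for the remaining characters it is '+'.
I (derived state '+') is shared by Taxon 5 and Taxon 7 — a synapomorphy uniting that clade.
II (derived state '-') is unique to Taxon 7 (autapomorphy; uninformative for grouping).
III: derived state '+' in Taxon 5, Taxon 7, and Taxon 8 only — synapomorphy for {Taxon 5, Taxon 7, Taxon 8}.
IV: derived state '+' in Taxon 5 only — an autapomorphy, so it tells us nothing about relationships among taxa.
Most parsimonious ingroup topology: (((Taxon 7,Taxon 5),Taxon 8),Taxon 1).
The clade {Taxon 5, Taxon 7} is supported by I: its derived state '+' occurs in exactly those taxa and in no other taxon (including the outgroup).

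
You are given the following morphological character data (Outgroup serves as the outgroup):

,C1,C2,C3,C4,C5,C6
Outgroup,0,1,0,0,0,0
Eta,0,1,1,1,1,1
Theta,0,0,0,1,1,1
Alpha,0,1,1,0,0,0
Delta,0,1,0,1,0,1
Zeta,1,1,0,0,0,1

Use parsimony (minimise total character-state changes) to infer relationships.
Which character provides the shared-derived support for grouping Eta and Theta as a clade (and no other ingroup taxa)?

Character polarity is set by the outgroup: the derived state is whichever differs from the outgroup's state, so for C2 the derived state is '0', and for the remaining characters it is '1'.
C1: derived state '1' in Zeta only — an autapomorphy, so it tells us nothing about relationships among taxa.
C2: derived state '0' in Theta only — an autapomorphy, so it tells us nothing about relationships among taxa.
C3 (state '1') occurs in Alpha and Eta but conflicts with the nesting implied by the other characters — most parsimoniously interpreted as homoplasy.
Only Delta, Eta, and Theta show the derived state '1' for C4, supporting them as a clade.
C5: derived state '1' in Eta and Theta only — synapomorphy for {Eta, Theta}.
C6: derived state '1' in Delta, Eta, Theta, and Zeta only — synapomorphy for {Delta, Eta, Theta, Zeta}.
Most parsimonious ingroup topology: ((((Eta,Theta),Delta),Zeta),Alpha).
The clade {Eta, Theta} is supported by C5: its derived state '1' occurs in exactly those taxa and in no other taxon (including the outgroup).

C5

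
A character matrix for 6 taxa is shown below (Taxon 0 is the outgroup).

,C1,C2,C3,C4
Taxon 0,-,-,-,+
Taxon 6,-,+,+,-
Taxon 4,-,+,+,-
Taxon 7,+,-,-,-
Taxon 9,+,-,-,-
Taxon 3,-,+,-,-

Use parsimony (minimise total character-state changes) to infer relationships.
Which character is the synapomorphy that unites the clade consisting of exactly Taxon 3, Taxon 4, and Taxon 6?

Character polarity is set by the outgroup: the derived state is whichever differs from the outgroup's state, so for C4 the derived state is '-', and for the remaining characters it is '+'.
Only Taxon 7 and Taxon 9 show the derived state '+' for C1, supporting them as a clade.
C2: derived state '+' in Taxon 3, Taxon 4, and Taxon 6 only — synapomorphy for {Taxon 3, Taxon 4, Taxon 6}.
C3: derived state '+' in Taxon 4 and Taxon 6 only — synapomorphy for {Taxon 4, Taxon 6}.
C4 (derived state '-') is shared by all ingroup taxa — unites the whole ingroup.
Most parsimonious ingroup topology: (((Taxon 6,Taxon 4),Taxon 3),(Taxon 7,Taxon 9)).
The clade {Taxon 3, Taxon 4, Taxon 6} is supported by C2: its derived state '+' occurs in exactly those taxa and in no other taxon (including the outgroup).

C2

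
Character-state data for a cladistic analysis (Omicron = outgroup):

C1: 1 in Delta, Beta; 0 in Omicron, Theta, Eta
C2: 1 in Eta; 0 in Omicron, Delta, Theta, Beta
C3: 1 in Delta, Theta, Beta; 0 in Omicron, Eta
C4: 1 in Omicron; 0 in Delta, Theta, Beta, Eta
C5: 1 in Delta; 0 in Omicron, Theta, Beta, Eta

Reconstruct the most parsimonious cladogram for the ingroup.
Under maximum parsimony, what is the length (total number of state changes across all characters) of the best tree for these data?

5

Character polarity is set by the outgroup: the derived state is whichever differs from the outgroup's state, so for C4 the derived state is '0', and for the remaining characters it is '1'.
Only Beta and Delta show the derived state '1' for C1, supporting them as a clade.
C2: derived state '1' in Eta only — an autapomorphy, so it tells us nothing about relationships among taxa.
C3 (derived state '1') is shared by Beta, Delta, and Theta — a synapomorphy uniting that clade.
C4 (derived state '0') is shared by all ingroup taxa — unites the whole ingroup.
C5 (derived state '1') is unique to Delta (autapomorphy; uninformative for grouping).
Most parsimonious ingroup topology: (((Delta,Beta),Theta),Eta).
Changes per character on this tree: C1: 1; C2: 1; C3: 1; C4: 1; C5: 1.
Total = 5.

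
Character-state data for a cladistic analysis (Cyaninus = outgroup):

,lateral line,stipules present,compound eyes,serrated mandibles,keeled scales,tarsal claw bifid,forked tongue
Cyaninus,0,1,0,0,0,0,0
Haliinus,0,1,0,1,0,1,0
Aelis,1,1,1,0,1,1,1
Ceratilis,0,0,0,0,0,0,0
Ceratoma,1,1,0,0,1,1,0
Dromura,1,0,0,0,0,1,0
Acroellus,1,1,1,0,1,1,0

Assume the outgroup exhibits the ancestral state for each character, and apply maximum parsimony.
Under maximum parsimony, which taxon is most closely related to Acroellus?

Aelis

Character polarity is set by the outgroup: the derived state is whichever differs from the outgroup's state, so for stipules present the derived state is '0', and for the remaining characters it is '1'.
lateral line (derived state '1') is shared by Acroellus, Aelis, Ceratoma, and Dromura — a synapomorphy uniting that clade.
stipules present groups Ceratilis and Dromura, which is incompatible with the clades supported by the remaining characters; treating it as convergent (homoplasy) costs fewer steps than any alternative tree.
Only Acroellus and Aelis show the derived state '1' for compound eyes, supporting them as a clade.
serrated mandibles (derived state '1') is unique to Haliinus (autapomorphy; uninformative for grouping).
Only Acroellus, Aelis, and Ceratoma show the derived state '1' for keeled scales, supporting them as a clade.
tarsal claw bifid (derived state '1') is shared by Acroellus, Aelis, Ceratoma, Dromura, and Haliinus — a synapomorphy uniting that clade.
forked tongue: derived state '1' in Aelis only — an autapomorphy, so it tells us nothing about relationships among taxa.
Most parsimonious ingroup topology: ((Haliinus,(((Aelis,Acroellus),Ceratoma),Dromura)),Ceratilis).
Acroellus and Aelis form a cherry on this tree, so they are sister taxa.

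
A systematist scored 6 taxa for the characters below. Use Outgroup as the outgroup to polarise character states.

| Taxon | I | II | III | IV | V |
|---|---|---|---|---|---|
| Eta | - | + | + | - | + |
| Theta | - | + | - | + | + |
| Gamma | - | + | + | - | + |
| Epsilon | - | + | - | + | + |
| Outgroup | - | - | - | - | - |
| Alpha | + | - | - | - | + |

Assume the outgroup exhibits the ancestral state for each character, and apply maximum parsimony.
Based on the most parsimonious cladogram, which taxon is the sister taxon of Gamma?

The outgroup has state '-' for every character, so '+' is the derived state throughout.
I: derived state '+' in Alpha only — an autapomorphy, so it tells us nothing about relationships among taxa.
II (derived state '+') is shared by Epsilon, Eta, Gamma, and Theta — a synapomorphy uniting that clade.
III (derived state '+') is shared by Eta and Gamma — a synapomorphy uniting that clade.
IV: derived state '+' in Epsilon and Theta only — synapomorphy for {Epsilon, Theta}.
V (derived state '+') is shared by all ingroup taxa — unites the whole ingroup.
Most parsimonious ingroup topology: (((Theta,Epsilon),(Gamma,Eta)),Alpha).
Gamma and Eta form a cherry on this tree, so they are sister taxa.

Eta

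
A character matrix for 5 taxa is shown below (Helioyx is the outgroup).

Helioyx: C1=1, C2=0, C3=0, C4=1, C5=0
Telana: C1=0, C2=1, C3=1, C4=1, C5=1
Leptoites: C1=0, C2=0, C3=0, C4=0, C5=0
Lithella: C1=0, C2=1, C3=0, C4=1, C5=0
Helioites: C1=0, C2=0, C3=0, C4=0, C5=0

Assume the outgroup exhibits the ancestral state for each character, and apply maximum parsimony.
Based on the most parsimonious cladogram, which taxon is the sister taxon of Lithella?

Telana

Character polarity is set by the outgroup: the derived state is whichever differs from the outgroup's state, so for C1, C4 the derived state is '0', and for the remaining characters it is '1'.
All ingroup taxa share the derived state '0' for C1; it defines the ingroup but does not resolve relationships within it.
C2: derived state '1' in Lithella and Telana only — synapomorphy for {Lithella, Telana}.
C3 (derived state '1') is unique to Telana (autapomorphy; uninformative for grouping).
C4: derived state '0' in Helioites and Leptoites only — synapomorphy for {Helioites, Leptoites}.
C5: derived state '1' in Telana only — an autapomorphy, so it tells us nothing about relationships among taxa.
Most parsimonious ingroup topology: ((Telana,Lithella),(Leptoites,Helioites)).
Lithella and Telana form a cherry on this tree, so they are sister taxa.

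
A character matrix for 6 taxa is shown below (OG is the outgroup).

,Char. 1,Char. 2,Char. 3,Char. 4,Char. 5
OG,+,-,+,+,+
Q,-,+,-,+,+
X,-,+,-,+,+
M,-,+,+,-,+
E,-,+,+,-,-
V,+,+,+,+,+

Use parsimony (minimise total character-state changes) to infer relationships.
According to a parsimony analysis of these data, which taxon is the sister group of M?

E

Character polarity is set by the outgroup: the derived state is whichever differs from the outgroup's state, so for Char. 1, Char. 3, Char. 4, Char. 5 the derived state is '-', and for the remaining characters it is '+'.
Char. 1: derived state '-' in E, M, Q, and X only — synapomorphy for {E, M, Q, X}.
All ingroup taxa share the derived state '+' for Char. 2; it defines the ingroup but does not resolve relationships within it.
Only Q and X show the derived state '-' for Char. 3, supporting them as a clade.
Char. 4: derived state '-' in E and M only — synapomorphy for {E, M}.
Char. 5 (derived state '-') is unique to E (autapomorphy; uninformative for grouping).
Most parsimonious ingroup topology: (((Q,X),(M,E)),V).
M and E form a cherry on this tree, so they are sister taxa.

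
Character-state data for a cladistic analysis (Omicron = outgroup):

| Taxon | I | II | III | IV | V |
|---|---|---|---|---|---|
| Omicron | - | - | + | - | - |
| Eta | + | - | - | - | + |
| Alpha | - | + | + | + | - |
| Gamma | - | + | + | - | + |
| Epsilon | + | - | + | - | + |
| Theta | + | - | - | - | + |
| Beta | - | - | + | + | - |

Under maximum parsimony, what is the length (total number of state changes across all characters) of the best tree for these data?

Character polarity is set by the outgroup: the derived state is whichever differs from the outgroup's state, so for III the derived state is '-', and for the remaining characters it is '+'.
I: derived state '+' in Epsilon, Eta, and Theta only — synapomorphy for {Epsilon, Eta, Theta}.
II (state '+') occurs in Alpha and Gamma but conflicts with the nesting implied by the other characters — most parsimoniously interpreted as homoplasy.
Only Eta and Theta show the derived state '-' for III, supporting them as a clade.
Only Alpha and Beta show the derived state '+' for IV, supporting them as a clade.
V (derived state '+') is shared by Epsilon, Eta, Gamma, and Theta — a synapomorphy uniting that clade.
Most parsimonious ingroup topology: ((((Eta,Theta),Epsilon),Gamma),(Alpha,Beta)).
Changes per character on this tree: I: 1; II: 2; III: 1; IV: 1; V: 1.
Total = 6.

6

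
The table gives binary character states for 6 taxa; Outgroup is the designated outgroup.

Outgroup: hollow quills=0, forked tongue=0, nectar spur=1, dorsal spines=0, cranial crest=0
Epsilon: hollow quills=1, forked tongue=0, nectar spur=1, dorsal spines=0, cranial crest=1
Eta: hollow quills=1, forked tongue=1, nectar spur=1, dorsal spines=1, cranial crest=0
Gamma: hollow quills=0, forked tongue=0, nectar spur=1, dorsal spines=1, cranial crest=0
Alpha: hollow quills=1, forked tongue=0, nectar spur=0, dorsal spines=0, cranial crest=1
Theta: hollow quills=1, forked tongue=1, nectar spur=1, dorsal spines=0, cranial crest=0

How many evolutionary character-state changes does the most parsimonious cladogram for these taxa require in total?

Character polarity is set by the outgroup: the derived state is whichever differs from the outgroup's state, so for nectar spur the derived state is '0', and for the remaining characters it is '1'.
hollow quills: derived state '1' in Alpha, Epsilon, Eta, and Theta only — synapomorphy for {Alpha, Epsilon, Eta, Theta}.
forked tongue (derived state '1') is shared by Eta and Theta — a synapomorphy uniting that clade.
nectar spur (derived state '0') is unique to Alpha (autapomorphy; uninformative for grouping).
dorsal spines groups Eta and Gamma, which is incompatible with the clades supported by the remaining characters; treating it as convergent (homoplasy) costs fewer steps than any alternative tree.
cranial crest (derived state '1') is shared by Alpha and Epsilon — a synapomorphy uniting that clade.
Most parsimonious ingroup topology: (((Epsilon,Alpha),(Eta,Theta)),Gamma).
Changes per character on this tree: hollow quills: 1; forked tongue: 1; nectar spur: 1; dorsal spines: 2; cranial crest: 1.
Total = 6.

6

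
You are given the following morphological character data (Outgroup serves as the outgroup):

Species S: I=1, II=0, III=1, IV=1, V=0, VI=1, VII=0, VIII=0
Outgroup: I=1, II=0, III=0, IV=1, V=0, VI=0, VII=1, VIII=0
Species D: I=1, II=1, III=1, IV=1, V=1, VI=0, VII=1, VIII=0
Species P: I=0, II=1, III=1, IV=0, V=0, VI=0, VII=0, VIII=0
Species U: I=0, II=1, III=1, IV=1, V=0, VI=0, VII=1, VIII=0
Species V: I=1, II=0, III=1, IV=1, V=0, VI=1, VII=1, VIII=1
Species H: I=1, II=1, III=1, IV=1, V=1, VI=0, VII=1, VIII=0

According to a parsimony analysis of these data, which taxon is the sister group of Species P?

Species U

Character polarity is set by the outgroup: the derived state is whichever differs from the outgroup's state, so for I, IV, VII the derived state is '0', and for the remaining characters it is '1'.
Only Species P and Species U show the derived state '0' for I, supporting them as a clade.
II: derived state '1' in Species D, Species H, Species P, and Species U only — synapomorphy for {Species D, Species H, Species P, Species U}.
All ingroup taxa share the derived state '1' for III; it defines the ingroup but does not resolve relationships within it.
IV: derived state '0' in Species P only — an autapomorphy, so it tells us nothing about relationships among taxa.
Only Species D and Species H show the derived state '1' for V, supporting them as a clade.
Only Species S and Species V show the derived state '1' for VI, supporting them as a clade.
VII (state '0') occurs in Species P and Species S but conflicts with the nesting implied by the other characters — most parsimoniously interpreted as homoplasy.
VIII: derived state '1' in Species V only — an autapomorphy, so it tells us nothing about relationships among taxa.
Most parsimonious ingroup topology: ((Species V,Species S),((Species P,Species U),(Species H,Species D))).
Species P and Species U form a cherry on this tree, so they are sister taxa.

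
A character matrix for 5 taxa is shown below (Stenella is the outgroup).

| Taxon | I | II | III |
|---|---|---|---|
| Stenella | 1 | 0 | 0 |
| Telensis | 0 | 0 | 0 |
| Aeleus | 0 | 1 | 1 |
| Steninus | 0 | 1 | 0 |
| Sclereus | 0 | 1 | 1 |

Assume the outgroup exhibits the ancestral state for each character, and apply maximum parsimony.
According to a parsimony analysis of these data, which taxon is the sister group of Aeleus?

Sclereus

Character polarity is set by the outgroup: the derived state is whichever differs from the outgroup's state, so for I the derived state is '0', and for the remaining characters it is '1'.
I (derived state '0') is shared by all ingroup taxa — unites the whole ingroup.
II (derived state '1') is shared by Aeleus, Sclereus, and Steninus — a synapomorphy uniting that clade.
III: derived state '1' in Aeleus and Sclereus only — synapomorphy for {Aeleus, Sclereus}.
Most parsimonious ingroup topology: (Telensis,((Aeleus,Sclereus),Steninus)).
Aeleus and Sclereus form a cherry on this tree, so they are sister taxa.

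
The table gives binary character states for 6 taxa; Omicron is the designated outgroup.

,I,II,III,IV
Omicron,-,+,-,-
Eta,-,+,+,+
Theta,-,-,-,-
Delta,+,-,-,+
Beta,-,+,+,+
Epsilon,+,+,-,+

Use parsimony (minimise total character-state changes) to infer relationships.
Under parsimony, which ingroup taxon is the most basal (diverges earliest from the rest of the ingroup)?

Theta

Character polarity is set by the outgroup: the derived state is whichever differs from the outgroup's state, so for II the derived state is '-', and for the remaining characters it is '+'.
I: derived state '+' in Delta and Epsilon only — synapomorphy for {Delta, Epsilon}.
II (state '-') occurs in Delta and Theta but conflicts with the nesting implied by the other characters — most parsimoniously interpreted as homoplasy.
Only Beta and Eta show the derived state '+' for III, supporting them as a clade.
Only Beta, Delta, Epsilon, and Eta show the derived state '+' for IV, supporting them as a clade.
Most parsimonious ingroup topology: (((Eta,Beta),(Delta,Epsilon)),Theta).
Theta is sister to the clade containing all other ingroup taxa, so it is the earliest-diverging (most basal) ingroup lineage.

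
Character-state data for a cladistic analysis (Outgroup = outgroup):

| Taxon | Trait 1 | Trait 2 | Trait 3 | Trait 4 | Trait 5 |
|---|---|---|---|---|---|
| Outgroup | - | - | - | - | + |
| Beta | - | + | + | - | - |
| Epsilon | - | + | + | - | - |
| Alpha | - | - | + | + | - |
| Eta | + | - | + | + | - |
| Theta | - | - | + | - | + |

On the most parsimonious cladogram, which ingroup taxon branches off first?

Theta

Character polarity is set by the outgroup: the derived state is whichever differs from the outgroup's state, so for Trait 5 the derived state is '-', and for the remaining characters it is '+'.
Trait 1: derived state '+' in Eta only — an autapomorphy, so it tells us nothing about relationships among taxa.
Trait 2 (derived state '+') is shared by Beta and Epsilon — a synapomorphy uniting that clade.
Trait 3 (derived state '+') is shared by all ingroup taxa — unites the whole ingroup.
Only Alpha and Eta show the derived state '+' for Trait 4, supporting them as a clade.
Trait 5: derived state '-' in Alpha, Beta, Epsilon, and Eta only — synapomorphy for {Alpha, Beta, Epsilon, Eta}.
Most parsimonious ingroup topology: (((Beta,Epsilon),(Alpha,Eta)),Theta).
Theta is sister to the clade containing all other ingroup taxa, so it is the earliest-diverging (most basal) ingroup lineage.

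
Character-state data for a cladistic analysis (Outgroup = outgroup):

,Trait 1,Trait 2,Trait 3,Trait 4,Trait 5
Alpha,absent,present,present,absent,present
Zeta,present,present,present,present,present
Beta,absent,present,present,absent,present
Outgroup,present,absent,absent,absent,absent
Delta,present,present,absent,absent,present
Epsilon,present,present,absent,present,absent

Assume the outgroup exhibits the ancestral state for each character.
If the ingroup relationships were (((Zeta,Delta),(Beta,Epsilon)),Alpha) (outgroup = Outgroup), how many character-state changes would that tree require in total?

Map each character onto (((Zeta,Delta),(Beta,Epsilon)),Alpha) (rooted by Outgroup) and count the minimum state changes it requires (Fitch parsimony):
Trait 1: 2; Trait 2: 1; Trait 3: 3; Trait 4: 2; Trait 5: 2.
Total tree length = 10.

10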